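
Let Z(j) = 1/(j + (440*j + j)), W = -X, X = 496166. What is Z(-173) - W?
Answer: 37939829355/76466 ≈ 4.9617e+5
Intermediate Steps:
W = -496166 (W = -1*496166 = -496166)
Z(j) = 1/(442*j) (Z(j) = 1/(j + 441*j) = 1/(442*j))
Z(-173) - W = (1/442)/(-173) - 1*(-496166) = (1/442)*(-1/173) + 496166 = -1/76466 + 496166 = 37939829355/76466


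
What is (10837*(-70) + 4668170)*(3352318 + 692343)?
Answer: 15812925752380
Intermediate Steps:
(10837*(-70) + 4668170)*(3352318 + 692343) = (-758590 + 4668170)*4044661 = 3909580*4044661 = 15812925752380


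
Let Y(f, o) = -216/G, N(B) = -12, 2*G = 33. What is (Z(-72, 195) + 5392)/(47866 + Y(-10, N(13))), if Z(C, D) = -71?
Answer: 58531/526382 ≈ 0.11119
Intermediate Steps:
G = 33/2 (G = (½)*33 = 33/2 ≈ 16.500)
Y(f, o) = -144/11 (Y(f, o) = -216/33/2 = -216*2/33 = -144/11)
(Z(-72, 195) + 5392)/(47866 + Y(-10, N(13))) = (-71 + 5392)/(47866 - 144/11) = 5321/(526382/11) = 5321*(11/526382) = 58531/526382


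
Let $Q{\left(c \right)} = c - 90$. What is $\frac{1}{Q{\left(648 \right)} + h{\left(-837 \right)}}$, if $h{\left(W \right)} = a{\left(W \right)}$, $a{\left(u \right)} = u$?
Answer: $- \frac{1}{279} \approx -0.0035842$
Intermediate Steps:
$h{\left(W \right)} = W$
$Q{\left(c \right)} = -90 + c$ ($Q{\left(c \right)} = c - 90 = -90 + c$)
$\frac{1}{Q{\left(648 \right)} + h{\left(-837 \right)}} = \frac{1}{\left(-90 + 648\right) - 837} = \frac{1}{558 - 837} = \frac{1}{-279} = - \frac{1}{279}$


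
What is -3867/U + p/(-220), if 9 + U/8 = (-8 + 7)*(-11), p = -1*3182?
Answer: -199957/880 ≈ -227.22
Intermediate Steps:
p = -3182
U = 16 (U = -72 + 8*((-8 + 7)*(-11)) = -72 + 8*(-1*(-11)) = -72 + 8*11 = -72 + 88 = 16)
-3867/U + p/(-220) = -3867/16 - 3182/(-220) = -3867*1/16 - 3182*(-1/220) = -3867/16 + 1591/110 = -199957/880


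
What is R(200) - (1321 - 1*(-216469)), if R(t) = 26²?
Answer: -217114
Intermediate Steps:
R(t) = 676
R(200) - (1321 - 1*(-216469)) = 676 - (1321 - 1*(-216469)) = 676 - (1321 + 216469) = 676 - 1*217790 = 676 - 217790 = -217114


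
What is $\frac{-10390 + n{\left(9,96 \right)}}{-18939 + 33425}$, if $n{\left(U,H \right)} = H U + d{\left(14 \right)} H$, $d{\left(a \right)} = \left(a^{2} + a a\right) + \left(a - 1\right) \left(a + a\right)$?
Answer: $\frac{31525}{7243} \approx 4.3525$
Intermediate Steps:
$d{\left(a \right)} = 2 a^{2} + 2 a \left(-1 + a\right)$ ($d{\left(a \right)} = \left(a^{2} + a^{2}\right) + \left(-1 + a\right) 2 a = 2 a^{2} + 2 a \left(-1 + a\right)$)
$n{\left(U,H \right)} = 756 H + H U$ ($n{\left(U,H \right)} = H U + 2 \cdot 14 \left(-1 + 2 \cdot 14\right) H = H U + 2 \cdot 14 \left(-1 + 28\right) H = H U + 2 \cdot 14 \cdot 27 H = H U + 756 H = 756 H + H U$)
$\frac{-10390 + n{\left(9,96 \right)}}{-18939 + 33425} = \frac{-10390 + 96 \left(756 + 9\right)}{-18939 + 33425} = \frac{-10390 + 96 \cdot 765}{14486} = \left(-10390 + 73440\right) \frac{1}{14486} = 63050 \cdot \frac{1}{14486} = \frac{31525}{7243}$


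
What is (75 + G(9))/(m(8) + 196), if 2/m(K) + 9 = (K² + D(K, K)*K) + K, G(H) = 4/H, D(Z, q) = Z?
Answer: 86233/224046 ≈ 0.38489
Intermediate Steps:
m(K) = 2/(-9 + K + 2*K²) (m(K) = 2/(-9 + ((K² + K*K) + K)) = 2/(-9 + ((K² + K²) + K)) = 2/(-9 + (2*K² + K)) = 2/(-9 + (K + 2*K²)) = 2/(-9 + K + 2*K²))
(75 + G(9))/(m(8) + 196) = (75 + 4/9)/(2/(-9 + 8 + 2*8²) + 196) = (75 + 4*(⅑))/(2/(-9 + 8 + 2*64) + 196) = (75 + 4/9)/(2/(-9 + 8 + 128) + 196) = 679/(9*(2/127 + 196)) = 679/(9*(24894/127)) = (679/9)*(127/24894) = 86233/224046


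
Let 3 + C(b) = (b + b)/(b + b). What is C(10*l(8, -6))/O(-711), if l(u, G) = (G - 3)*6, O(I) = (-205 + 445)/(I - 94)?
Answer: 161/24 ≈ 6.7083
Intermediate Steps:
O(I) = 240/(-94 + I)
l(u, G) = -18 + 6*G (l(u, G) = (-3 + G)*6 = -18 + 6*G)
C(b) = -2 (C(b) = -3 + (b + b)/(b + b) = -3 + (2*b)/((2*b)) = -3 + (2*b)*(1/(2*b)) = -3 + 1 = -2)
C(10*l(8, -6))/O(-711) = -2/(240/(-94 - 711)) = -2/(240/(-805)) = -2/(240*(-1/805)) = -2/(-48/161) = -2*(-161/48) = 161/24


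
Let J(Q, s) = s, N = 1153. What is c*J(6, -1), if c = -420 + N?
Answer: -733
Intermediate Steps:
c = 733 (c = -420 + 1153 = 733)
c*J(6, -1) = 733*(-1) = -733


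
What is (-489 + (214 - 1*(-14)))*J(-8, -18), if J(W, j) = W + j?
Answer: 6786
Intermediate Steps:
(-489 + (214 - 1*(-14)))*J(-8, -18) = (-489 + (214 - 1*(-14)))*(-8 - 18) = (-489 + (214 + 14))*(-26) = (-489 + 228)*(-26) = -261*(-26) = 6786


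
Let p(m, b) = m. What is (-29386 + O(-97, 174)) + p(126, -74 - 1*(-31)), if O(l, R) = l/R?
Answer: -5091337/174 ≈ -29261.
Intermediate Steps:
(-29386 + O(-97, 174)) + p(126, -74 - 1*(-31)) = (-29386 - 97/174) + 126 = -5113261/174 + 126 = -5091337/174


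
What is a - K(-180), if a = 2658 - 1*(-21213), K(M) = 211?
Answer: 23660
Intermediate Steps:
a = 23871 (a = 2658 + 21213 = 23871)
a - K(-180) = 23871 - 1*211 = 23871 - 211 = 23660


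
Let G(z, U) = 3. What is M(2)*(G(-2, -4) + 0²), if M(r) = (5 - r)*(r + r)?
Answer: 36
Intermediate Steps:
M(r) = 2*r*(5 - r) (M(r) = (5 - r)*(2*r) = 2*r*(5 - r))
M(2)*(G(-2, -4) + 0²) = (2*2*(5 - 1*2))*(3 + 0²) = (2*2*(5 - 2))*(3 + 0) = (2*2*3)*3 = 12*3 = 36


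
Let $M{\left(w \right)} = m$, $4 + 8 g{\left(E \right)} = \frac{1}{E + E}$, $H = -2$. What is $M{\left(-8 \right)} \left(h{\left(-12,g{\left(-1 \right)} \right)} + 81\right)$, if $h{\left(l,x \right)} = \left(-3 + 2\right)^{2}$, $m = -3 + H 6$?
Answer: $-1230$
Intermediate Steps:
$g{\left(E \right)} = - \frac{1}{2} + \frac{1}{16 E}$ ($g{\left(E \right)} = - \frac{1}{2} + \frac{1}{8 \left(E + E\right)} = - \frac{1}{2} + \frac{1}{8 \cdot 2 E} = - \frac{1}{2} + \frac{\frac{1}{2} \frac{1}{E}}{8} = - \frac{1}{2} + \frac{1}{16 E}$)
$m = -15$ ($m = -3 - 12 = -15$)
$M{\left(w \right)} = -15$
$h{\left(l,x \right)} = 1$ ($h{\left(l,x \right)} = \left(-1\right)^{2} = 1$)
$M{\left(-8 \right)} \left(h{\left(-12,g{\left(-1 \right)} \right)} + 81\right) = - 15 \left(1 + 81\right) = \left(-15\right) 82 = -1230$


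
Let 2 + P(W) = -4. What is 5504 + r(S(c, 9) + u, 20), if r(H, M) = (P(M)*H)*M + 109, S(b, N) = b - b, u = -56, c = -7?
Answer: 12333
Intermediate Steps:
P(W) = -6 (P(W) = -2 - 4 = -6)
S(b, N) = 0
r(H, M) = 109 - 6*H*M (r(H, M) = (-6*H)*M + 109 = -6*H*M + 109 = 109 - 6*H*M)
5504 + r(S(c, 9) + u, 20) = 5504 + (109 - 6*(0 - 56)*20) = 5504 + (109 - 6*(-56)*20) = 5504 + (109 + 6720) = 5504 + 6829 = 12333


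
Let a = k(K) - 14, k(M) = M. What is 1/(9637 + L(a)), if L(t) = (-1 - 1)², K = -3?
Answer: 1/9641 ≈ 0.00010372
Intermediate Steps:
a = -17 (a = -3 - 14 = -17)
L(t) = 4 (L(t) = (-2)² = 4)
1/(9637 + L(a)) = 1/(9637 + 4) = 1/9641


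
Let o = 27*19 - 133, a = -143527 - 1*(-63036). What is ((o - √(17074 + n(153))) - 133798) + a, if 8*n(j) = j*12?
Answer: -213909 - √69214/2 ≈ -2.1404e+5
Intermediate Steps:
n(j) = 3*j/2 (n(j) = (j*12)/8 = (12*j)/8 = 3*j/2)
a = -80491 (a = -143527 + 63036 = -80491)
o = 380 (o = 513 - 133 = 380)
((o - √(17074 + n(153))) - 133798) + a = ((380 - √(17074 + (3/2)*153)) - 133798) - 80491 = ((380 - √(17074 + 459/2)) - 133798) - 80491 = ((380 - √(34607/2)) - 133798) - 80491 = ((380 - √69214/2) - 133798) - 80491 = (-133418 - √69214/2) - 80491 = -213909 - √69214/2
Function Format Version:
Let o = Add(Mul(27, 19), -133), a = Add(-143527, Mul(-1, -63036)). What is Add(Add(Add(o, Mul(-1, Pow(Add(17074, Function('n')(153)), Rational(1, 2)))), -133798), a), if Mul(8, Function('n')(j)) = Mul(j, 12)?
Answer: Add(-213909, Mul(Rational(-1, 2), Pow(69214, Rational(1, 2)))) ≈ -2.1404e+5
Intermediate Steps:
Function('n')(j) = Mul(Rational(3, 2), j) (Function('n')(j) = Mul(Rational(1, 8), Mul(j, 12)) = Mul(Rational(1, 8), Mul(12, j)) = Mul(Rational(3, 2), j))
a = -80491 (a = Add(-143527, 63036) = -80491)
o = 380 (o = Add(513, -133) = 380)
Add(Add(Add(o, Mul(-1, Pow(Add(17074, Function('n')(153)), Rational(1, 2)))), -133798), a) = Add(Add(Add(380, Mul(-1, Pow(Add(17074, Mul(Rational(3, 2), 153)), Rational(1, 2)))), -133798), -80491) = Add(Add(Add(380, Mul(-1, Pow(Add(17074, Rational(459, 2)), Rational(1, 2)))), -133798), -80491) = Add(Add(Add(380, Mul(-1, Pow(Rational(34607, 2), Rational(1, 2)))), -133798), -80491) = Add(Add(Add(380, Mul(-1, Mul(Rational(1, 2), Pow(69214, Rational(1, 2))))), -133798), -80491) = Add(Add(Add(380, Mul(Rational(-1, 2), Pow(69214, Rational(1, 2)))), -133798), -80491) = Add(Add(-133418, Mul(Rational(-1, 2), Pow(69214, Rational(1, 2)))), -80491) = Add(-213909, Mul(Rational(-1, 2), Pow(69214, Rational(1, 2))))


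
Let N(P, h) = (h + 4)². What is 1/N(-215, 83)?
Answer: 1/7569 ≈ 0.00013212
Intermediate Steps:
N(P, h) = (4 + h)²
1/N(-215, 83) = 1/((4 + 83)²) = 1/(87²) = 1/7569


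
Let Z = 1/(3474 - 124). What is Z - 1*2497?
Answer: -8364949/3350 ≈ -2497.0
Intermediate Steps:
Z = 1/3350 ≈ 0.00029851
Z - 1*2497 = 1/3350 - 1*2497 = 1/3350 - 2497 = -8364949/3350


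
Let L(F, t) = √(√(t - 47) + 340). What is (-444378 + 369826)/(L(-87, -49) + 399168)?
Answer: -74552/(399168 + √(340 + 4*I*√6)) ≈ -0.18676 + 1.2429e-7*I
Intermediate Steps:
L(F, t) = √(340 + √(-47 + t)) (L(F, t) = √(√(-47 + t) + 340) = √(340 + √(-47 + t)))
(-444378 + 369826)/(L(-87, -49) + 399168) = (-444378 + 369826)/(√(340 + √(-47 - 49)) + 399168) = -74552/(√(340 + √(-96)) + 399168) = -74552/(√(340 + 4*I*√6) + 399168) = -74552/(399168 + √(340 + 4*I*√6))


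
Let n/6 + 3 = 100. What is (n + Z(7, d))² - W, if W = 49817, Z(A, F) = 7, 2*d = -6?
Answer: 297104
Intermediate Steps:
d = -3 (d = (½)*(-6) = -3)
n = 582 (n = -18 + 6*100 = -18 + 600 = 582)
(n + Z(7, d))² - W = (582 + 7)² - 1*49817 = 589² - 49817 = 346921 - 49817 = 297104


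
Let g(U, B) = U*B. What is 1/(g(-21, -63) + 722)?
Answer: 1/2045 ≈ 0.00048900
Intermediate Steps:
g(U, B) = B*U
1/(g(-21, -63) + 722) = 1/(-63*(-21) + 722) = 1/(1323 + 722) = 1/2045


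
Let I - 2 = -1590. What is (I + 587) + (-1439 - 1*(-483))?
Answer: -1957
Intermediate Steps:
I = -1588 (I = 2 - 1590 = -1588)
(I + 587) + (-1439 - 1*(-483)) = (-1588 + 587) + (-1439 - 1*(-483)) = -1001 + (-1439 + 483) = -1001 - 956 = -1957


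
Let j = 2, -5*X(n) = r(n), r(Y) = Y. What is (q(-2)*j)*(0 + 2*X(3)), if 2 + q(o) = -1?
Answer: 36/5 ≈ 7.2000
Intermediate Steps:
X(n) = -n/5
q(o) = -3 (q(o) = -2 - 1 = -3)
(q(-2)*j)*(0 + 2*X(3)) = (-3*2)*(0 + 2*(-⅕*3)) = -6*(0 + 2*(-⅗)) = -6*(0 - 6/5) = -6*(-6/5) = 36/5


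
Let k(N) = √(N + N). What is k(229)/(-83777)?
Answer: -√458/83777 ≈ -0.00025545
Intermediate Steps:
k(N) = √2*√N (k(N) = √(2*N) = √2*√N)
k(229)/(-83777) = (√2*√229)/(-83777) = √458*(-1/83777) = -√458/83777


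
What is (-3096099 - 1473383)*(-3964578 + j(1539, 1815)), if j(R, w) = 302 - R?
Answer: 18121720257830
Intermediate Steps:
(-3096099 - 1473383)*(-3964578 + j(1539, 1815)) = (-3096099 - 1473383)*(-3964578 + (302 - 1*1539)) = -4569482*(-3964578 + (302 - 1539)) = -4569482*(-3964578 - 1237) = -4569482*(-3965815) = 18121720257830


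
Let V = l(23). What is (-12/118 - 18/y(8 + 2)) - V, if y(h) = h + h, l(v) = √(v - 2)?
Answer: -591/590 - √21 ≈ -5.5843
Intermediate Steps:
l(v) = √(-2 + v)
V = √21 (V = √(-2 + 23) = √21 ≈ 4.5826)
y(h) = 2*h
(-12/118 - 18/y(8 + 2)) - V = (-12/118 - 18*1/(2*(8 + 2))) - √21 = (-12*1/118 - 18/(2*10)) - √21 = (-6/59 - 18/20) - √21 = (-6/59 - 18*1/20) - √21 = (-6/59 - 9/10) - √21 = -591/590 - √21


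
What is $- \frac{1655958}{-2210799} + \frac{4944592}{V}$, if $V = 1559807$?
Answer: $\frac{4504824643038}{1149473251931} \approx 3.919$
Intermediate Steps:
$- \frac{1655958}{-2210799} + \frac{4944592}{V} = - \frac{1655958}{-2210799} + \frac{4944592}{1559807} = \left(-1655958\right) \left(- \frac{1}{2210799}\right) + 4944592 \cdot \frac{1}{1559807} = \frac{551986}{736933} + \frac{4944592}{1559807} = \frac{4504824643038}{1149473251931}$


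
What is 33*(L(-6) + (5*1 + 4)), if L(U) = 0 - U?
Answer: 495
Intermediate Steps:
L(U) = -U
33*(L(-6) + (5*1 + 4)) = 33*(-1*(-6) + (5*1 + 4)) = 33*(6 + (5 + 4)) = 33*(6 + 9) = 33*15 = 495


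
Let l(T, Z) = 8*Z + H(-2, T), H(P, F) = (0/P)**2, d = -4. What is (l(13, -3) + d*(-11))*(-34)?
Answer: -680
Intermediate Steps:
H(P, F) = 0 (H(P, F) = 0**2 = 0)
l(T, Z) = 8*Z (l(T, Z) = 8*Z + 0 = 8*Z)
(l(13, -3) + d*(-11))*(-34) = (8*(-3) - 4*(-11))*(-34) = (-24 + 44)*(-34) = 20*(-34) = -680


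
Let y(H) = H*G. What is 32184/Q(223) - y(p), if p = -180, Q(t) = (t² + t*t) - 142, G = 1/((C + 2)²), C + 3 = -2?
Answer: 504626/24829 ≈ 20.324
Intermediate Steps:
C = -5 (C = -3 - 2 = -5)
G = ⅑ (G = 1/((-5 + 2)²) = 1/((-3)²) = 1/9 = ⅑ ≈ 0.11111)
Q(t) = -142 + 2*t² (Q(t) = (t² + t²) - 142 = 2*t² - 142 = -142 + 2*t²)
y(H) = H/9 (y(H) = H*(⅑) = H/9)
32184/Q(223) - y(p) = 32184/(-142 + 2*223²) - (-180)/9 = 32184/(-142 + 2*49729) - 1*(-20) = 32184/(-142 + 99458) + 20 = 32184/99316 + 20 = 32184*(1/99316) + 20 = 8046/24829 + 20 = 504626/24829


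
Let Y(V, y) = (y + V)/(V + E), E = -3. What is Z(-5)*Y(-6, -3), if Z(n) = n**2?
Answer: 25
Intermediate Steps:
Y(V, y) = (V + y)/(-3 + V) (Y(V, y) = (y + V)/(V - 3) = (V + y)/(-3 + V))
Z(-5)*Y(-6, -3) = (-5)**2*((-6 - 3)/(-3 - 6)) = 25*(-9/(-9)) = 25*(-1/9*(-9)) = 25*1 = 25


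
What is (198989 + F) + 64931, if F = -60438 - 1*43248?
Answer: 160234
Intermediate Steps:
F = -103686 (F = -60438 - 43248 = -103686)
(198989 + F) + 64931 = (198989 - 103686) + 64931 = 95303 + 64931 = 160234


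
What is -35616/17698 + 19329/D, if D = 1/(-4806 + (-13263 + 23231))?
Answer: 882920443194/8849 ≈ 9.9776e+7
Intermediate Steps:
D = 1/5162 (D = 1/(-4806 + 9968) = 1/5162 ≈ 0.00019372)
-35616/17698 + 19329/D = -35616/17698 + 19329/(1/5162) = -35616*1/17698 + 19329*5162 = -17808/8849 + 99776298 = 882920443194/8849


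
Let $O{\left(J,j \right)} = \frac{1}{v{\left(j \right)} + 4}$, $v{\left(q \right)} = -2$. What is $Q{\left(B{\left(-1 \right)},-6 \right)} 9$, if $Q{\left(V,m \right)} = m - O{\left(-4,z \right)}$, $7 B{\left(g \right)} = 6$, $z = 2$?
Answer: $- \frac{117}{2} \approx -58.5$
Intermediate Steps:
$B{\left(g \right)} = \frac{6}{7}$ ($B{\left(g \right)} = \frac{1}{7} \cdot 6 = \frac{6}{7}$)
$O{\left(J,j \right)} = \frac{1}{2}$ ($O{\left(J,j \right)} = \frac{1}{-2 + 4} = \frac{1}{2}$)
$Q{\left(V,m \right)} = - \frac{1}{2} + m$ ($Q{\left(V,m \right)} = m - \frac{1}{2} = - \frac{1}{2} + m$)
$Q{\left(B{\left(-1 \right)},-6 \right)} 9 = \left(- \frac{1}{2} - 6\right) 9 = \left(- \frac{13}{2}\right) 9 = - \frac{117}{2}$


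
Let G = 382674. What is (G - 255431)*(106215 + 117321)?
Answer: 28443391248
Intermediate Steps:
(G - 255431)*(106215 + 117321) = (382674 - 255431)*(106215 + 117321) = 127243*223536 = 28443391248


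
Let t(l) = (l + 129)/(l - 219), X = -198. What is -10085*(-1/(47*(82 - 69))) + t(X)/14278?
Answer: 20015128623/1212616262 ≈ 16.506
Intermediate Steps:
t(l) = (129 + l)/(-219 + l)
-10085*(-1/(47*(82 - 69))) + t(X)/14278 = -10085*(-1/(47*(82 - 69))) + ((129 - 198)/(-219 - 198))/14278 = -10085/((-47*13)) + (-69/(-417))*(1/14278) = -10085/(-611) - 1/417*(-69)*(1/14278) = -10085*(-1/611) + (23/139)*(1/14278) = 10085/611 + 23/1984642 = 20015128623/1212616262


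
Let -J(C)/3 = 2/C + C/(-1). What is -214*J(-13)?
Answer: 107214/13 ≈ 8247.2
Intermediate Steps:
J(C) = -6/C + 3*C (J(C) = -3*(2/C + C/(-1)) = -3*(2/C + C*(-1)) = -3*(2/C - C) = -3*(-C + 2/C) = -6/C + 3*C)
-214*J(-13) = -214*(-6/(-13) + 3*(-13)) = -214*(-6*(-1/13) - 39) = -214*(6/13 - 39) = -214*(-501/13) = 107214/13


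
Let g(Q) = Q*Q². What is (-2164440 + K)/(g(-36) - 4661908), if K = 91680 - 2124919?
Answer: 4197679/4708564 ≈ 0.89150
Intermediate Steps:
K = -2033239
g(Q) = Q³
(-2164440 + K)/(g(-36) - 4661908) = (-2164440 - 2033239)/((-36)³ - 4661908) = -4197679/(-46656 - 4661908) = -4197679/(-4708564) = -4197679*(-1/4708564) = 4197679/4708564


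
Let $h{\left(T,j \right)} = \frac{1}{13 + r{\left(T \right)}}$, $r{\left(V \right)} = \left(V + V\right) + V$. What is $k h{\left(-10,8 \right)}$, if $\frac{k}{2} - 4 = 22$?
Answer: $- \frac{52}{17} \approx -3.0588$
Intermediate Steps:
$k = 52$ ($k = 8 + 2 \cdot 22 = 8 + 44 = 52$)
$r{\left(V \right)} = 3 V$ ($r{\left(V \right)} = 2 V + V = 3 V$)
$h{\left(T,j \right)} = \frac{1}{13 + 3 T}$
$k h{\left(-10,8 \right)} = \frac{52}{13 + 3 \left(-10\right)} = \frac{52}{13 - 30} = \frac{52}{-17} = 52 \left(- \frac{1}{17}\right) = - \frac{52}{17}$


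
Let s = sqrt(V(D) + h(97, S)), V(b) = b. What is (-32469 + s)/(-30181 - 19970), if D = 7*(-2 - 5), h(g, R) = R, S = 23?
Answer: 10823/16717 - I*sqrt(26)/50151 ≈ 0.64742 - 0.00010167*I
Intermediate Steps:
D = -49 (D = 7*(-7) = -49)
s = I*sqrt(26) (s = sqrt(-49 + 23) = sqrt(-26) = I*sqrt(26) ≈ 5.099*I)
(-32469 + s)/(-30181 - 19970) = (-32469 + I*sqrt(26))/(-30181 - 19970) = (-32469 + I*sqrt(26))/(-50151) = (-32469 + I*sqrt(26))*(-1/50151) = 10823/16717 - I*sqrt(26)/50151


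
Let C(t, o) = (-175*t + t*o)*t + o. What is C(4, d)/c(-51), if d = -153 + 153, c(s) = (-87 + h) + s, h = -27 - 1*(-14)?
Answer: 2800/151 ≈ 18.543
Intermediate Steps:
h = -13 (h = -27 + 14 = -13)
c(s) = -100 + s (c(s) = (-87 - 13) + s = -100 + s)
d = 0
C(t, o) = o + t*(-175*t + o*t) (C(t, o) = (-175*t + o*t)*t + o = t*(-175*t + o*t) + o = o + t*(-175*t + o*t))
C(4, d)/c(-51) = (0 - 175*4² + 0*4²)/(-100 - 51) = (0 - 175*16 + 0*16)/(-151) = (0 - 2800 + 0)*(-1/151) = -2800*(-1/151) = 2800/151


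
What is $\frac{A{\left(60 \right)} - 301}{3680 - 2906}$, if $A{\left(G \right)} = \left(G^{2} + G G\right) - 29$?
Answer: $\frac{1145}{129} \approx 8.876$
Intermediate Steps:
$A{\left(G \right)} = -29 + 2 G^{2}$ ($A{\left(G \right)} = \left(G^{2} + G^{2}\right) - 29 = 2 G^{2} - 29 = -29 + 2 G^{2}$)
$\frac{A{\left(60 \right)} - 301}{3680 - 2906} = \frac{\left(-29 + 2 \cdot 60^{2}\right) - 301}{3680 - 2906} = \frac{\left(-29 + 2 \cdot 3600\right) - 301}{774} = \left(\left(-29 + 7200\right) - 301\right) \frac{1}{774} = \left(7171 - 301\right) \frac{1}{774} = 6870 \cdot \frac{1}{774} = \frac{1145}{129}$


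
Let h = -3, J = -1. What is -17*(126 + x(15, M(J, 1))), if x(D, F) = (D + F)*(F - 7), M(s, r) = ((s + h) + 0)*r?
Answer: -85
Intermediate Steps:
M(s, r) = r*(-3 + s) (M(s, r) = ((s - 3) + 0)*r = ((-3 + s) + 0)*r = (-3 + s)*r = r*(-3 + s))
x(D, F) = (-7 + F)*(D + F) (x(D, F) = (D + F)*(-7 + F) = (-7 + F)*(D + F))
-17*(126 + x(15, M(J, 1))) = -17*(126 + ((1*(-3 - 1))² - 7*15 - 7*(-3 - 1) + 15*(1*(-3 - 1)))) = -17*(126 + ((1*(-4))² - 105 - 7*(-4) + 15*(1*(-4)))) = -17*(126 + ((-4)² - 105 - 7*(-4) + 15*(-4))) = -17*(126 + (16 - 105 + 28 - 60)) = -17*(126 - 121) = -17*5 = -85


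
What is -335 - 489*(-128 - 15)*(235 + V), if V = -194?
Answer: 2866672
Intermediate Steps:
-335 - 489*(-128 - 15)*(235 + V) = -335 - 489*(-128 - 15)*(235 - 194) = -335 - (-69927)*41 = -335 - 489*(-5863) = -335 + 2867007 = 2866672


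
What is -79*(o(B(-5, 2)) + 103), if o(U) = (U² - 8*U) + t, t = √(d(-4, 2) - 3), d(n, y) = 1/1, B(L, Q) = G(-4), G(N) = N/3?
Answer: -82081/9 - 79*I*√2 ≈ -9120.1 - 111.72*I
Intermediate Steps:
G(N) = N/3 (G(N) = N*(⅓) = N/3)
B(L, Q) = -4/3 (B(L, Q) = (⅓)*(-4) = -4/3)
d(n, y) = 1
t = I*√2 (t = √(1 - 3) = √(-2) = I*√2 ≈ 1.4142*I)
o(U) = U² - 8*U + I*√2 (o(U) = (U² - 8*U) + I*√2 = U² - 8*U + I*√2)
-79*(o(B(-5, 2)) + 103) = -79*(((-4/3)² - 8*(-4/3) + I*√2) + 103) = -79*((16/9 + 32/3 + I*√2) + 103) = -79*((112/9 + I*√2) + 103) = -79*(1039/9 + I*√2) = -82081/9 - 79*I*√2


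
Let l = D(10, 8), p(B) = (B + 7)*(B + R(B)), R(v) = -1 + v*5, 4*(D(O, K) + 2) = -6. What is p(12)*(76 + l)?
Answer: 195605/2 ≈ 97803.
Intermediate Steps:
D(O, K) = -7/2 (D(O, K) = -2 + (¼)*(-6) = -2 - 3/2 = -7/2)
R(v) = -1 + 5*v
p(B) = (-1 + 6*B)*(7 + B) (p(B) = (B + 7)*(B + (-1 + 5*B)) = (7 + B)*(-1 + 6*B) = (-1 + 6*B)*(7 + B))
l = -7/2 ≈ -3.5000
p(12)*(76 + l) = (-7 + 6*12² + 41*12)*(76 - 7/2) = (-7 + 6*144 + 492)*(145/2) = (-7 + 864 + 492)*(145/2) = 1349*(145/2) = 195605/2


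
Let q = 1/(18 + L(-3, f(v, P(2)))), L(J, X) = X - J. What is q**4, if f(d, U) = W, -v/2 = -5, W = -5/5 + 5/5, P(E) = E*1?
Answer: 1/194481 ≈ 5.1419e-6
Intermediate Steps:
P(E) = E
W = 0 (W = -5*1/5 + 5*(1/5) = -1 + 1 = 0)
v = 10 (v = -2*(-5) = 10)
f(d, U) = 0
q = 1/21 (q = 1/(18 + (0 - 1*(-3))) = 1/(18 + (0 + 3)) = 1/(18 + 3) = 1/21 ≈ 0.047619)
q**4 = (1/21)**4 = 1/194481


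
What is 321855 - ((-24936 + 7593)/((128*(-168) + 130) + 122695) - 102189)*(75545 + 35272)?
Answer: 1147421745653259/101321 ≈ 1.1325e+10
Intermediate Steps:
321855 - ((-24936 + 7593)/((128*(-168) + 130) + 122695) - 102189)*(75545 + 35272) = 321855 - (-17343/((-21504 + 130) + 122695) - 102189)*110817 = 321855 - (-17343/(-21374 + 122695) - 102189)*110817 = 321855 - (-17343/101321 - 102189)*110817 = 321855 - (-10353909012)*110817/101321 = 321855 - 1*(-1147389134982804/101321) = 321855 + 1147389134982804/101321 = 1147421745653259/101321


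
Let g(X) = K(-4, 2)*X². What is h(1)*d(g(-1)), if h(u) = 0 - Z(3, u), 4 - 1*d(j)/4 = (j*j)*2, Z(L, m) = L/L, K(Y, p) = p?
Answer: 16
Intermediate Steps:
Z(L, m) = 1
g(X) = 2*X²
d(j) = 16 - 8*j² (d(j) = 16 - 4*j*j*2 = 16 - 4*j²*2 = 16 - 8*j²)
h(u) = -1 (h(u) = 0 - 1*1 = 0 - 1 = -1)
h(1)*d(g(-1)) = -(16 - 8*(2*(-1)²)²) = -(16 - 8*(2*1)²) = -(16 - 8*2²) = -(16 - 8*4) = -(16 - 32) = -1*(-16) = 16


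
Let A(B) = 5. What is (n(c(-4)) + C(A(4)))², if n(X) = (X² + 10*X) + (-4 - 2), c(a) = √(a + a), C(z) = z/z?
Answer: (-13 + 20*I*√2)² ≈ -631.0 - 735.39*I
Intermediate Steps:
C(z) = 1
c(a) = √2*√a (c(a) = √(2*a) = √2*√a)
n(X) = -6 + X² + 10*X (n(X) = (X² + 10*X) - 6 = -6 + X² + 10*X)
(n(c(-4)) + C(A(4)))² = ((-6 + (√2*√(-4))² + 10*(√2*√(-4))) + 1)² = ((-6 + (√2*(2*I))² + 10*(√2*(2*I))) + 1)² = ((-6 + (2*I*√2)² + 10*(2*I*√2)) + 1)² = ((-6 - 8 + 20*I*√2) + 1)² = ((-14 + 20*I*√2) + 1)² = (-13 + 20*I*√2)²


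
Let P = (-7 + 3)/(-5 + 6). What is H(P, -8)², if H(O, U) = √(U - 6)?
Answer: -14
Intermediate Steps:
P = -4 (P = -4/1 = -4*1 = -4)
H(O, U) = √(-6 + U)
H(P, -8)² = (√(-6 - 8))² = (√(-14))² = (I*√14)² = -14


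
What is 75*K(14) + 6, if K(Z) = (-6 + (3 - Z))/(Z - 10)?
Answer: -1251/4 ≈ -312.75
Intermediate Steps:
K(Z) = (-3 - Z)/(-10 + Z)
75*K(14) + 6 = 75*((-3 - 1*14)/(-10 + 14)) + 6 = 75*((-3 - 14)/4) + 6 = 75*((¼)*(-17)) + 6 = 75*(-17/4) + 6 = -1275/4 + 6 = -1251/4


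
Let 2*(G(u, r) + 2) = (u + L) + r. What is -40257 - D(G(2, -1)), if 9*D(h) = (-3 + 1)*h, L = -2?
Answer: -362318/9 ≈ -40258.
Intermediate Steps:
G(u, r) = -3 + r/2 + u/2 (G(u, r) = -2 + ((u - 2) + r)/2 = -2 + ((-2 + u) + r)/2 = -2 + (-2 + r + u)/2 = -2 + (-1 + r/2 + u/2) = -3 + r/2 + u/2)
D(h) = -2*h/9 (D(h) = ((-3 + 1)*h)/9 = (-2*h)/9 = -2*h/9)
-40257 - D(G(2, -1)) = -40257 - (-2)*(-3 + (½)*(-1) + (½)*2)/9 = -40257 - (-2)*(-3 - ½ + 1)/9 = -40257 - (-2)*(-5)/(9*2) = -40257 - 1*5/9 = -40257 - 5/9 = -362318/9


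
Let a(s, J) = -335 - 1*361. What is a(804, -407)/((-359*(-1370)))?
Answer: -348/245915 ≈ -0.0014151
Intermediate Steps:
a(s, J) = -696 (a(s, J) = -335 - 361 = -696)
a(804, -407)/((-359*(-1370))) = -696/((-359*(-1370))) = -696/491830 = -696*1/491830 = -348/245915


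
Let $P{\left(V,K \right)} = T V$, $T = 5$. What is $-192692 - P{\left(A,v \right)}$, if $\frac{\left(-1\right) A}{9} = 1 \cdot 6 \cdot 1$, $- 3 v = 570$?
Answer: $-192422$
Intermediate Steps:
$v = -190$ ($v = \left(- \frac{1}{3}\right) 570 = -190$)
$A = -54$ ($A = - 9 \cdot 1 \cdot 6 \cdot 1 = - 9 \cdot 6 \cdot 1 = \left(-9\right) 6 = -54$)
$P{\left(V,K \right)} = 5 V$
$-192692 - P{\left(A,v \right)} = -192692 - 5 \left(-54\right) = -192692 - -270 = -192692 + 270 = -192422$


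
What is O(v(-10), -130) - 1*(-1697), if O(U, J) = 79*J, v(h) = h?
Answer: -8573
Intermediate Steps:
O(v(-10), -130) - 1*(-1697) = 79*(-130) - 1*(-1697) = -10270 + 1697 = -8573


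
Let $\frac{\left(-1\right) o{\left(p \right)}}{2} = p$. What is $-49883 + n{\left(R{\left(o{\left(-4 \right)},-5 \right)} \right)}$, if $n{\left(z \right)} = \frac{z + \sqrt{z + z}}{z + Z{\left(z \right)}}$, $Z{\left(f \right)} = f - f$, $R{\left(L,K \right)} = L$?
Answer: $- \frac{99763}{2} \approx -49882.0$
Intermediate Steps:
$o{\left(p \right)} = - 2 p$
$Z{\left(f \right)} = 0$
$n{\left(z \right)} = \frac{z + \sqrt{2} \sqrt{z}}{z}$ ($n{\left(z \right)} = \frac{z + \sqrt{z + z}}{z + 0} = \frac{z + \sqrt{2 z}}{z} = \frac{z + \sqrt{2} \sqrt{z}}{z}$)
$-49883 + n{\left(R{\left(o{\left(-4 \right)},-5 \right)} \right)} = -49883 + \left(1 + \frac{\sqrt{2}}{2 \sqrt{2}}\right) = -49883 + \left(1 + \sqrt{2} \frac{\sqrt{2}}{4}\right) = -49883 + \left(1 + \frac{1}{2}\right) = -49883 + \frac{3}{2} = - \frac{99763}{2}$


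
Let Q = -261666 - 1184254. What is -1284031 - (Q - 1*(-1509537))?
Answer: -1347648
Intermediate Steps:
Q = -1445920
-1284031 - (Q - 1*(-1509537)) = -1284031 - (-1445920 - 1*(-1509537)) = -1284031 - (-1445920 + 1509537) = -1284031 - 1*63617 = -1284031 - 63617 = -1347648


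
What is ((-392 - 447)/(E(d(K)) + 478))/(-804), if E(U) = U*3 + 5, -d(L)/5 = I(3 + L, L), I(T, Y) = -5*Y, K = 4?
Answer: 839/629532 ≈ 0.0013327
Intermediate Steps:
d(L) = 25*L (d(L) = -(-25)*L = 25*L)
E(U) = 5 + 3*U (E(U) = 3*U + 5 = 5 + 3*U)
((-392 - 447)/(E(d(K)) + 478))/(-804) = ((-392 - 447)/((5 + 3*(25*4)) + 478))/(-804) = -839/((5 + 3*100) + 478)*(-1/804) = -839/((5 + 300) + 478)*(-1/804) = -839/(305 + 478)*(-1/804) = -839/783*(-1/804) = 839/629532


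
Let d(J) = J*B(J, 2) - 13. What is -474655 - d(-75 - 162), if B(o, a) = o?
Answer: -530811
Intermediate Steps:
d(J) = -13 + J**2 (d(J) = J*J - 13 = J**2 - 13 = -13 + J**2)
-474655 - d(-75 - 162) = -474655 - (-13 + (-75 - 162)**2) = -474655 - (-13 + (-237)**2) = -474655 - (-13 + 56169) = -474655 - 1*56156 = -474655 - 56156 = -530811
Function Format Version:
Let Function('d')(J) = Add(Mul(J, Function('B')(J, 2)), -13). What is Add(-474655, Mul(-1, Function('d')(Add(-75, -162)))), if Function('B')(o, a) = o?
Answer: -530811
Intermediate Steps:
Function('d')(J) = Add(-13, Pow(J, 2)) (Function('d')(J) = Add(Mul(J, J), -13) = Add(Pow(J, 2), -13) = Add(-13, Pow(J, 2)))
Add(-474655, Mul(-1, Function('d')(Add(-75, -162)))) = Add(-474655, Mul(-1, Add(-13, Pow(Add(-75, -162), 2)))) = Add(-474655, Mul(-1, Add(-13, Pow(-237, 2)))) = Add(-474655, Mul(-1, Add(-13, 56169))) = Add(-474655, Mul(-1, 56156)) = Add(-474655, -56156) = -530811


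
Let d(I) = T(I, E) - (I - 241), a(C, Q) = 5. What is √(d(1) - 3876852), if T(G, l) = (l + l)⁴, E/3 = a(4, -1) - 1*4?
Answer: 2*I*√968829 ≈ 1968.6*I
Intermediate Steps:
E = 3 (E = 3*(5 - 1*4) = 3*(5 - 4) = 3*1 = 3)
T(G, l) = 16*l⁴ (T(G, l) = (2*l)⁴ = 16*l⁴)
d(I) = 1537 - I (d(I) = 16*3⁴ - (I - 241) = 16*81 - (-241 + I) = 1296 + (241 - I) = 1537 - I)
√(d(1) - 3876852) = √((1537 - 1*1) - 3876852) = √((1537 - 1) - 3876852) = √(1536 - 3876852) = √(-3875316) = 2*I*√968829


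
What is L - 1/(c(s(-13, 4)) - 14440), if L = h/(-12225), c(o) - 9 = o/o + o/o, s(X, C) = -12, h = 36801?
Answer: -176996468/58798175 ≈ -3.0102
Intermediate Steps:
c(o) = 11 (c(o) = 9 + (o/o + o/o) = 9 + (1 + 1) = 9 + 2 = 11)
L = -12267/4075 (L = 36801/(-12225) = 36801*(-1/12225) = -12267/4075 ≈ -3.0103)
L - 1/(c(s(-13, 4)) - 14440) = -12267/4075 - 1/(11 - 14440) = -12267/4075 - 1/(-14429) = -12267/4075 - 1*(-1/14429) = -12267/4075 + 1/14429 = -176996468/58798175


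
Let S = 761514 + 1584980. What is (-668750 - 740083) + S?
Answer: 937661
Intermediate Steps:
S = 2346494
(-668750 - 740083) + S = (-668750 - 740083) + 2346494 = -1408833 + 2346494 = 937661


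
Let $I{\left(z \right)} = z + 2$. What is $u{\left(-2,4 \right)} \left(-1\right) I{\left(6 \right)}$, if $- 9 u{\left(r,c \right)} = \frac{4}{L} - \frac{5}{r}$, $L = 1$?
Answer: $\frac{52}{9} \approx 5.7778$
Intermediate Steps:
$I{\left(z \right)} = 2 + z$
$u{\left(r,c \right)} = - \frac{4}{9} + \frac{5}{9 r}$ ($u{\left(r,c \right)} = - \frac{\frac{4}{1} - \frac{5}{r}}{9} = - \frac{4 \cdot 1 - \frac{5}{r}}{9} = - \frac{4 - \frac{5}{r}}{9} = - \frac{4}{9} + \frac{5}{9 r}$)
$u{\left(-2,4 \right)} \left(-1\right) I{\left(6 \right)} = \frac{5 - -8}{9 \left(-2\right)} \left(-1\right) \left(2 + 6\right) = \frac{1}{9} \left(- \frac{1}{2}\right) \left(5 + 8\right) \left(-1\right) 8 = \frac{1}{9} \left(- \frac{1}{2}\right) 13 \left(-1\right) 8 = \left(- \frac{13}{18}\right) \left(-1\right) 8 = \frac{13}{18} \cdot 8 = \frac{52}{9}$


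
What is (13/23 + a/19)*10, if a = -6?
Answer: 1090/437 ≈ 2.4943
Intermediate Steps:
(13/23 + a/19)*10 = (13/23 - 6/19)*10 = (109/437)*10 = 1090/437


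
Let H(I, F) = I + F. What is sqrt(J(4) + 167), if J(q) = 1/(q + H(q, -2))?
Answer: sqrt(6018)/6 ≈ 12.929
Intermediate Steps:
H(I, F) = F + I
J(q) = 1/(-2 + 2*q) (J(q) = 1/(q + (-2 + q)) = 1/(-2 + 2*q))
sqrt(J(4) + 167) = sqrt(1/(2*(-1 + 4)) + 167) = sqrt((1/2)/3 + 167) = sqrt((1/2)*(1/3) + 167) = sqrt(1/6 + 167) = sqrt(1003/6) = sqrt(6018)/6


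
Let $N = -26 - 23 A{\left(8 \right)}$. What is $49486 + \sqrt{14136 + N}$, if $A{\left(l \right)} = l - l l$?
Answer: $49486 + \sqrt{15398} \approx 49610.0$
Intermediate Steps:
$A{\left(l \right)} = l - l^{2}$
$N = 1262$ ($N = -26 - 23 \cdot 8 \left(1 - 8\right) = -26 - 23 \cdot 8 \left(-7\right) = -26 - -1288 = -26 + 1288 = 1262$)
$49486 + \sqrt{14136 + N} = 49486 + \sqrt{14136 + 1262} = 49486 + \sqrt{15398}$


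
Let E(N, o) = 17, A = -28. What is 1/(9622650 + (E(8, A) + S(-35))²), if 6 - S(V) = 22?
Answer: 1/9622651 ≈ 1.0392e-7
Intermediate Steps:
S(V) = -16 (S(V) = 6 - 1*22 = 6 - 22 = -16)
1/(9622650 + (E(8, A) + S(-35))²) = 1/(9622650 + (17 - 16)²) = 1/(9622650 + 1²) = 1/(9622650 + 1) = 1/9622651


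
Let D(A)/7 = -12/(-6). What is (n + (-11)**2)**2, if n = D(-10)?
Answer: 18225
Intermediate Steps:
D(A) = 14 (D(A) = 7*(-12/(-6)) = 7*(-12*(-1/6)) = 7*2 = 14)
n = 14
(n + (-11)**2)**2 = (14 + (-11)**2)**2 = (14 + 121)**2 = 135**2 = 18225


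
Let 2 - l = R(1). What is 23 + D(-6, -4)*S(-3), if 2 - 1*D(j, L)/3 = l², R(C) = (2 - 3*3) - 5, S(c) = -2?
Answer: 1187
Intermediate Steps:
R(C) = -12 (R(C) = (2 - 9) - 5 = -7 - 5 = -12)
l = 14 (l = 2 - 1*(-12) = 2 + 12 = 14)
D(j, L) = -582 (D(j, L) = 6 - 3*14² = 6 - 3*196 = 6 - 588 = -582)
23 + D(-6, -4)*S(-3) = 23 - 582*(-2) = 23 + 1164 = 1187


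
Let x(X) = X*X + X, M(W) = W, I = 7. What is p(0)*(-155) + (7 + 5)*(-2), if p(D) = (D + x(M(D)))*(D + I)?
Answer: -24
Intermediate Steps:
x(X) = X + X² (x(X) = X² + X = X + X²)
p(D) = (7 + D)*(D + D*(1 + D)) (p(D) = (D + D*(1 + D))*(D + 7) = (D + D*(1 + D))*(7 + D) = (7 + D)*(D + D*(1 + D)))
p(0)*(-155) + (7 + 5)*(-2) = (0*(14 + 0² + 9*0))*(-155) + (7 + 5)*(-2) = (0*(14 + 0 + 0))*(-155) + 12*(-2) = (0*14)*(-155) - 24 = 0*(-155) - 24 = 0 - 24 = -24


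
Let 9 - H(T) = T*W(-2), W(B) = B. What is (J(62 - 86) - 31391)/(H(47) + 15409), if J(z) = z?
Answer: -31415/15512 ≈ -2.0252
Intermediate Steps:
H(T) = 9 + 2*T (H(T) = 9 - T*(-2) = 9 - (-2)*T = 9 + 2*T)
(J(62 - 86) - 31391)/(H(47) + 15409) = ((62 - 86) - 31391)/((9 + 2*47) + 15409) = (-24 - 31391)/((9 + 94) + 15409) = -31415/(103 + 15409) = -31415/15512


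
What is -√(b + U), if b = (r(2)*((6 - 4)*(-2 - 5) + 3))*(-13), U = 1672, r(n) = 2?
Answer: -√1958 ≈ -44.249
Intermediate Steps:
b = 286 (b = (2*((6 - 4)*(-2 - 5) + 3))*(-13) = (2*(2*(-7) + 3))*(-13) = (2*(-14 + 3))*(-13) = (2*(-11))*(-13) = -22*(-13) = 286)
-√(b + U) = -√(286 + 1672) = -√1958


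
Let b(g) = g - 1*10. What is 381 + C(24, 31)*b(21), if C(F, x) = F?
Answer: 645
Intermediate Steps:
b(g) = -10 + g (b(g) = g - 10 = -10 + g)
381 + C(24, 31)*b(21) = 381 + 24*(-10 + 21) = 381 + 24*11 = 381 + 264 = 645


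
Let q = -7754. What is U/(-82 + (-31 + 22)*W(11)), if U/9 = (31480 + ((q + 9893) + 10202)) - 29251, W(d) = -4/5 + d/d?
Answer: -655650/419 ≈ -1564.8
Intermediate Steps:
W(d) = 1/5 (W(d) = -4*1/5 + 1 = -4/5 + 1 = 1/5)
U = 131130 (U = 9*((31480 + ((-7754 + 9893) + 10202)) - 29251) = 9*((31480 + (2139 + 10202)) - 29251) = 9*((31480 + 12341) - 29251) = 9*(43821 - 29251) = 9*14570 = 131130)
U/(-82 + (-31 + 22)*W(11)) = 131130/(-82 + (-31 + 22)*(1/5)) = 131130/(-82 - 9*1/5) = 131130/(-82 - 9/5) = 131130/(-419/5) = 131130*(-5/419) = -655650/419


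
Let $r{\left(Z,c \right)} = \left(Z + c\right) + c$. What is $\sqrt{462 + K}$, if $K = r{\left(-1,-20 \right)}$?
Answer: $\sqrt{421} \approx 20.518$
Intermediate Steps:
$r{\left(Z,c \right)} = Z + 2 c$
$K = -41$ ($K = -1 + 2 \left(-20\right) = -1 - 40 = -41$)
$\sqrt{462 + K} = \sqrt{462 - 41} = \sqrt{421}$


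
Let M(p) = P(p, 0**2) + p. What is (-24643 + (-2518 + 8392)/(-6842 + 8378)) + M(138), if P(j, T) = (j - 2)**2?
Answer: -1537325/256 ≈ -6005.2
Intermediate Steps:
P(j, T) = (-2 + j)**2
M(p) = p + (-2 + p)**2 (M(p) = (-2 + p)**2 + p = p + (-2 + p)**2)
(-24643 + (-2518 + 8392)/(-6842 + 8378)) + M(138) = (-24643 + (-2518 + 8392)/(-6842 + 8378)) + (138 + (-2 + 138)**2) = (-24643 + 5874/1536) + (138 + 136**2) = (-24643 + 5874*(1/1536)) + (138 + 18496) = (-24643 + 979/256) + 18634 = -6307629/256 + 18634 = -1537325/256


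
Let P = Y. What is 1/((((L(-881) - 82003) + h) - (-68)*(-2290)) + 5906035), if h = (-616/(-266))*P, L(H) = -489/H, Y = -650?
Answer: 16739/94856687259 ≈ 1.7647e-7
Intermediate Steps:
P = -650
h = -28600/19 (h = -616/(-266)*(-650) = -616*(-1/266)*(-650) = (44/19)*(-650) = -28600/19 ≈ -1505.3)
1/((((L(-881) - 82003) + h) - (-68)*(-2290)) + 5906035) = 1/((((-489/(-881) - 82003) - 28600/19) - (-68)*(-2290)) + 5906035) = 1/((((-489*(-1/881) - 82003) - 28600/19) - 68*2290) + 5906035) = 1/((((489/881 - 82003) - 28600/19) - 155720) + 5906035) = 1/(((-72244154/881 - 28600/19) - 155720) + 5906035) = 1/((-1397835526/16739 - 155720) + 5906035) = 1/(-4004432606/16739 + 5906035) = 1/(94856687259/16739) = 16739/94856687259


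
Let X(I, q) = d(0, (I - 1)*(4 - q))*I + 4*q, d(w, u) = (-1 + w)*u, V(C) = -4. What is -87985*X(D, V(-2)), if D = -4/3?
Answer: 32378480/9 ≈ 3.5976e+6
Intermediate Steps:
d(w, u) = u*(-1 + w)
D = -4/3 (D = -4*1/3 = -4/3 ≈ -1.3333)
X(I, q) = 4*q - I*(-1 + I)*(4 - q) (X(I, q) = (((I - 1)*(4 - q))*(-1 + 0))*I + 4*q = (((-1 + I)*(4 - q))*(-1))*I + 4*q = (-(-1 + I)*(4 - q))*I + 4*q = -I*(-1 + I)*(4 - q) + 4*q = 4*q - I*(-1 + I)*(4 - q))
-87985*X(D, V(-2)) = -87985*(4*(-4) - 4*(4 - 1*(-4) - 4*(-4/3) - 4/3*(-4))/3) = -87985*(-16 - 4*(4 + 4 + 16/3 + 16/3)/3) = -87985*(-16 - 4/3*56/3) = -87985*(-16 - 224/9) = -87985*(-368/9) = 32378480/9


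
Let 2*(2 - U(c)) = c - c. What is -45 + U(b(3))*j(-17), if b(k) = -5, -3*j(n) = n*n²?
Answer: 9691/3 ≈ 3230.3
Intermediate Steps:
j(n) = -n³/3 (j(n) = -n*n²/3 = -n³/3)
U(c) = 2 (U(c) = 2 - (c - c)/2 = 2 - ½*0 = 2 + 0 = 2)
-45 + U(b(3))*j(-17) = -45 + 2*(-⅓*(-17)³) = -45 + 2*(-⅓*(-4913)) = -45 + 2*(4913/3) = -45 + 9826/3 = 9691/3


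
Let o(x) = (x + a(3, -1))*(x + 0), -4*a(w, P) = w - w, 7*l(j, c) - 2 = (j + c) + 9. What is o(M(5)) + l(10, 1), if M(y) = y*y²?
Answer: 109397/7 ≈ 15628.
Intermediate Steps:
l(j, c) = 11/7 + c/7 + j/7 (l(j, c) = 2/7 + ((j + c) + 9)/7 = 2/7 + ((c + j) + 9)/7 = 2/7 + (9 + c + j)/7 = 2/7 + (9/7 + c/7 + j/7) = 11/7 + c/7 + j/7)
a(w, P) = 0 (a(w, P) = -(w - w)/4 = -¼*0 = 0)
M(y) = y³
o(x) = x² (o(x) = (x + 0)*(x + 0) = x*x = x²)
o(M(5)) + l(10, 1) = (5³)² + (11/7 + (⅐)*1 + (⅐)*10) = 125² + (11/7 + ⅐ + 10/7) = 15625 + 22/7 = 109397/7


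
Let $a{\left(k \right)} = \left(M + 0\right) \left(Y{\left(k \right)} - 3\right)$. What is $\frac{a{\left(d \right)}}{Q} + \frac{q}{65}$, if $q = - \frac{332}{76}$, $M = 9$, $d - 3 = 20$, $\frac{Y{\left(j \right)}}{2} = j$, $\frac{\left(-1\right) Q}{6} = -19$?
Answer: $\frac{8219}{2470} \approx 3.3275$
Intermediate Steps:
$Q = 114$ ($Q = \left(-6\right) \left(-19\right) = 114$)
$Y{\left(j \right)} = 2 j$
$d = 23$ ($d = 3 + 20 = 23$)
$a{\left(k \right)} = -27 + 18 k$ ($a{\left(k \right)} = \left(9 + 0\right) \left(2 k - 3\right) = 9 \left(-3 + 2 k\right) = -27 + 18 k$)
$q = - \frac{83}{19}$ ($q = \left(-332\right) \frac{1}{76} = - \frac{83}{19} \approx -4.3684$)
$\frac{a{\left(d \right)}}{Q} + \frac{q}{65} = \frac{-27 + 18 \cdot 23}{114} - \frac{83}{19 \cdot 65} = \left(-27 + 414\right) \frac{1}{114} - \frac{83}{1235} = 387 \cdot \frac{1}{114} - \frac{83}{1235} = \frac{129}{38} - \frac{83}{1235} = \frac{8219}{2470}$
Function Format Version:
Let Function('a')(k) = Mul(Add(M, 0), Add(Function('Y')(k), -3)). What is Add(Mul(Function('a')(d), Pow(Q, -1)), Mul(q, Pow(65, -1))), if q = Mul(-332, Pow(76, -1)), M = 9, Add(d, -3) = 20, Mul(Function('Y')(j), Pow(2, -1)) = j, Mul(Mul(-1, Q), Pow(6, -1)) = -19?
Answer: Rational(8219, 2470) ≈ 3.3275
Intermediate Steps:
Q = 114 (Q = Mul(-6, -19) = 114)
Function('Y')(j) = Mul(2, j)
d = 23 (d = Add(3, 20) = 23)
Function('a')(k) = Add(-27, Mul(18, k)) (Function('a')(k) = Mul(Add(9, 0), Add(Mul(2, k), -3)) = Mul(9, Add(-3, Mul(2, k))) = Add(-27, Mul(18, k)))
q = Rational(-83, 19) (q = Mul(-332, Rational(1, 76)) = Rational(-83, 19) ≈ -4.3684)
Add(Mul(Function('a')(d), Pow(Q, -1)), Mul(q, Pow(65, -1))) = Add(Mul(Add(-27, Mul(18, 23)), Pow(114, -1)), Mul(Rational(-83, 19), Pow(65, -1))) = Add(Mul(Add(-27, 414), Rational(1, 114)), Mul(Rational(-83, 19), Rational(1, 65))) = Add(Mul(387, Rational(1, 114)), Rational(-83, 1235)) = Add(Rational(129, 38), Rational(-83, 1235)) = Rational(8219, 2470)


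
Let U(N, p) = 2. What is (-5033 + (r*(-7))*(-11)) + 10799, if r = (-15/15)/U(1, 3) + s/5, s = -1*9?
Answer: 55889/10 ≈ 5588.9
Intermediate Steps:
s = -9
r = -23/10 (r = -15/15/2 - 9/5 = -15*1/15*(½) - 9*⅕ = -1*½ - 9/5 = -½ - 9/5 = -23/10 ≈ -2.3000)
(-5033 + (r*(-7))*(-11)) + 10799 = (-5033 - 23/10*(-7)*(-11)) + 10799 = (-5033 + (161/10)*(-11)) + 10799 = (-5033 - 1771/10) + 10799 = -52101/10 + 10799 = 55889/10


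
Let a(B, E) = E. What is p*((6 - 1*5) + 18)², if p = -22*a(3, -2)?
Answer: 15884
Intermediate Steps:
p = 44 (p = -22*(-2) = 44)
p*((6 - 1*5) + 18)² = 44*((6 - 1*5) + 18)² = 44*((6 - 5) + 18)² = 44*(1 + 18)² = 44*19² = 44*361 = 15884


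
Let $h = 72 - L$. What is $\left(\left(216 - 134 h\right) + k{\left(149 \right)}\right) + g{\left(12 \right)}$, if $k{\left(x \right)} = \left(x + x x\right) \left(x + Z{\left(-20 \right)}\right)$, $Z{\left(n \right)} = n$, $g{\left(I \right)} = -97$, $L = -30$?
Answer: $2869601$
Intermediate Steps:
$h = 102$ ($h = 72 - -30 = 72 + 30 = 102$)
$k{\left(x \right)} = \left(-20 + x\right) \left(x + x^{2}\right)$ ($k{\left(x \right)} = \left(x + x x\right) \left(x - 20\right) = \left(x + x^{2}\right) \left(-20 + x\right) = \left(-20 + x\right) \left(x + x^{2}\right)$)
$\left(\left(216 - 134 h\right) + k{\left(149 \right)}\right) + g{\left(12 \right)} = \left(\left(216 - 13668\right) + 149 \left(-20 + 149^{2} - 2831\right)\right) - 97 = \left(\left(216 - 13668\right) + 149 \left(-20 + 22201 - 2831\right)\right) - 97 = \left(-13452 + 149 \cdot 19350\right) - 97 = \left(-13452 + 2883150\right) - 97 = 2869698 - 97 = 2869601$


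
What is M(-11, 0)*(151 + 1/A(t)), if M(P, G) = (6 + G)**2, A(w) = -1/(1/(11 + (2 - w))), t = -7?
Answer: 27171/5 ≈ 5434.2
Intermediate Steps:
A(w) = -13 + w (A(w) = -1/(1/(13 - w)) = -(13 - w) = -13 + w)
M(-11, 0)*(151 + 1/A(t)) = (6 + 0)**2*(151 + 1/(-13 - 7)) = 6**2*(151 + 1/(-20)) = 36*(151 - 1/20) = 36*(3019/20) = 27171/5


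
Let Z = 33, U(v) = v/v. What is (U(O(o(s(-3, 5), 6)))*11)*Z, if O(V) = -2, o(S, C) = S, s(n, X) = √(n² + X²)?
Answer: 363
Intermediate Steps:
s(n, X) = √(X² + n²)
U(v) = 1
(U(O(o(s(-3, 5), 6)))*11)*Z = (1*11)*33 = 11*33 = 363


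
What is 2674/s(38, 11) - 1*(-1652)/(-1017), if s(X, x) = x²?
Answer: 2519566/123057 ≈ 20.475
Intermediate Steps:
2674/s(38, 11) - 1*(-1652)/(-1017) = 2674/(11²) - 1*(-1652)/(-1017) = 2674/121 + 1652*(-1/1017) = 2674*(1/121) - 1652/1017 = 2674/121 - 1652/1017 = 2519566/123057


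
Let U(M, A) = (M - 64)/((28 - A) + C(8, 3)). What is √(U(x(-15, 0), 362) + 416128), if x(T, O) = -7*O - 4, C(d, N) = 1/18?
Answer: 2*√3758898651238/6011 ≈ 645.08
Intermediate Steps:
C(d, N) = 1/18
x(T, O) = -4 - 7*O
U(M, A) = (-64 + M)/(505/18 - A) (U(M, A) = (M - 64)/((28 - A) + 1/18) = (-64 + M)/(505/18 - A))
√(U(x(-15, 0), 362) + 416128) = √(18*(-64 + (-4 - 7*0))/(505 - 18*362) + 416128) = √(18*(-64 + (-4 + 0))/(505 - 6516) + 416128) = √(18*(-64 - 4)/(-6011) + 416128) = √(18*(-1/6011)*(-68) + 416128) = √(1224/6011 + 416128) = √(2501346632/6011) = 2*√3758898651238/6011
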